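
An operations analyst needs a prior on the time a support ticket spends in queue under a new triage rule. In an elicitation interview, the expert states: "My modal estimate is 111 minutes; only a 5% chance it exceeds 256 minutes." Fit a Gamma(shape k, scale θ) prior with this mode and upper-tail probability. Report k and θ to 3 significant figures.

k ≈ 4.92, θ ≈ 28.3

Gamma(k,θ) with k>1 has mode (k−1)θ, so θ = 111/(k−1).
Need P(X < 256) = 0.95 with θ tied to k this way. Start at k = 2, θ = 111: P(X<256) ≈ 0.671.
Too low — raise k to concentrate. Iterating converges to k ≈ 4.92.
Then θ = 111/(4.92−1) ≈ 28.3.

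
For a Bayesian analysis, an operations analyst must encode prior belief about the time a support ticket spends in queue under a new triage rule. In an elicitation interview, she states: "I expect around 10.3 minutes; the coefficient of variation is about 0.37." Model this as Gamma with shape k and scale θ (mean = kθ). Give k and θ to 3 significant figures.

k ≈ 7.3, θ ≈ 1.41

For Gamma(k, scale θ): mean = kθ, variance = kθ², so CV = 1/√k.
CV = 0.37, hence k = 1/CV² = 7.3.
Then θ = mean/k = 10.3/7.3 = 1.41.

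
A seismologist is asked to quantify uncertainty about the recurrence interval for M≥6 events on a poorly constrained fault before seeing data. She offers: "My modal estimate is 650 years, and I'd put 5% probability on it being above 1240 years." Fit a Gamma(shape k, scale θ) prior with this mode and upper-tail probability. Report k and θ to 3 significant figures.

k ≈ 7.66, θ ≈ 97.6

Gamma(k,θ) with k>1 has mode (k−1)θ, so θ = 650/(k−1).
Need P(X < 1240) = 0.95 with θ tied to k this way. Start at k = 2, θ = 650: P(X<1240) ≈ 0.568.
Too low — raise k to concentrate. Iterating converges to k ≈ 7.66.
Then θ = 650/(7.66−1) ≈ 97.6.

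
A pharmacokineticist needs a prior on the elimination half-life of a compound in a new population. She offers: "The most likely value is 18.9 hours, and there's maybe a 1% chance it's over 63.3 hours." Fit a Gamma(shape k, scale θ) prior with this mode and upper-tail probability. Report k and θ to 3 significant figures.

k ≈ 4, θ ≈ 6.3

Gamma(k,θ) with k>1 has mode (k−1)θ, so θ = 18.9/(k−1).
Need P(X < 63.3) = 0.99 with θ tied to k this way. Start at k = 2, θ = 18.9: P(X<63.3) ≈ 0.847.
Too low — raise k to concentrate. Iterating converges to k ≈ 4.
Then θ = 18.9/(4−1) ≈ 6.3.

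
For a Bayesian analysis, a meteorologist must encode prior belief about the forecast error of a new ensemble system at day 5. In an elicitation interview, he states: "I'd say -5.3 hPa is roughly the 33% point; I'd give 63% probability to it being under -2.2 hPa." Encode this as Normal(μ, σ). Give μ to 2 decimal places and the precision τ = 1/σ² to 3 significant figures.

μ = -3.53, τ = 0.062

The p-quantile of Normal(μ,σ) is μ + z_p·σ, with z_{0.33} = -0.4399 and z_{0.63} = 0.3319.
Eliminate σ: μ = (z₂·x₁ − z₁·x₂)/(z₂ − z₁) = (0.3319·-5.3 − (-0.4399)·-2.2)/0.7718 = -3.53.
Then σ = (x₂ − x₁)/(z₂ − z₁) = (-2.2 − -5.3)/0.7718 = 4.02.
Precision τ = 1/σ² = 1/4.017² = 0.062.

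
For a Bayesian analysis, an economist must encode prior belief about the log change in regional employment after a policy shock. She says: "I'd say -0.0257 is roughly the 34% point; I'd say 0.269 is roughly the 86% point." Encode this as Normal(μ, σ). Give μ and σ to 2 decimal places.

The p-quantile of Normal(μ,σ) is μ + z_p·σ, with z_{0.34} = -0.4125 and z_{0.86} = 1.08.
Eliminate σ: μ = (z₂·x₁ − z₁·x₂)/(z₂ − z₁) = (1.08·-0.0257 − (-0.4125)·0.269)/1.493 = 0.06.
Then σ = (x₂ − x₁)/(z₂ − z₁) = (0.269 − -0.0257)/1.493 = 0.20.

μ = 0.06, σ = 0.20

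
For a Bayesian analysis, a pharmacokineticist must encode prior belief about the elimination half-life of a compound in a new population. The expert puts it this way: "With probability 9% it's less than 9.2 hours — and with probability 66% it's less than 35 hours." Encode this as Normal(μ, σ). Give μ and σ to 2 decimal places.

The p-quantile of Normal(μ,σ) is μ + z_p·σ, with z_{0.09} = -1.341 and z_{0.66} = 0.4125.
Eliminate σ: μ = (z₂·x₁ − z₁·x₂)/(z₂ − z₁) = (0.4125·9.2 − (-1.341)·35)/1.753 = 28.93.
Then σ = (x₂ − x₁)/(z₂ − z₁) = (35 − 9.2)/1.753 = 14.72.

μ = 28.93, σ = 14.72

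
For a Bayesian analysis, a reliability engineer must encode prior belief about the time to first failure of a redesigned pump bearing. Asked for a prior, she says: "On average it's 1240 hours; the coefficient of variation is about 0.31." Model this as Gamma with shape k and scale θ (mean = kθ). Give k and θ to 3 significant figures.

For Gamma(k, scale θ): mean = kθ, variance = kθ², so CV = 1/√k.
CV = 0.31, hence k = 1/CV² = 10.4.
Then θ = mean/k = 1240/10.4 = 119.

k ≈ 10.4, θ ≈ 119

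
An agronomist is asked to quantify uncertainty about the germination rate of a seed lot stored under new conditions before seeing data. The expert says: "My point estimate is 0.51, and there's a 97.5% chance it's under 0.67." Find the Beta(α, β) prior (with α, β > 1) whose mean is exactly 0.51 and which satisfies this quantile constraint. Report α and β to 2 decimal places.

With mean 0.51 fixed, write α = 0.51s, β = 0.49s where s = α+β.
Need P(θ < 0.67) = 0.975 under Beta(0.51s, 0.49s). Normal approximation: (q−m)/√(m(1−m)/s) ≈ z_{0.975} = 1.96, so s ≈ 0.51·0.49·(1.96)²/(0.67−0.51)² = 37.5.
At s = 37.5: P(θ<0.67) ≈ 0.978. Adjusting to match 0.975 gives s ≈ 35.79.
So α = 0.51·35.79 ≈ 18.25, β = 0.49·35.79 ≈ 17.54.

α ≈ 18.25, β ≈ 17.54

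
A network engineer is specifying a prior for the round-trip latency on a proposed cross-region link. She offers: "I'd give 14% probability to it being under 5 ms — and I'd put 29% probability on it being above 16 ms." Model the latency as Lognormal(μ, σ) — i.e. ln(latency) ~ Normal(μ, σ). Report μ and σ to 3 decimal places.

If T ~ Lognormal(μ,σ) then ln T ~ Normal(μ,σ), so the p-quantile of ln T is μ + z_p·σ.
ln(5) = 1.609 and ln(16) = 2.773; z_{0.14} = -1.08, z_{0.71} = 0.5534.
σ = (2.773 − 1.609)/(0.5534 − (-1.08)) = 0.712.
μ = 1.609 − (-1.08)·0.712 = 2.379.

μ ≈ 2.379, σ ≈ 0.712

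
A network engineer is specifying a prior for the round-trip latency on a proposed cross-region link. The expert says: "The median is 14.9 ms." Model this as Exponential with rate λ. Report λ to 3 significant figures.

Exponential median = ln 2 / λ, so λ = ln 2 / 14.9 = 0.0465.

λ ≈ 0.0465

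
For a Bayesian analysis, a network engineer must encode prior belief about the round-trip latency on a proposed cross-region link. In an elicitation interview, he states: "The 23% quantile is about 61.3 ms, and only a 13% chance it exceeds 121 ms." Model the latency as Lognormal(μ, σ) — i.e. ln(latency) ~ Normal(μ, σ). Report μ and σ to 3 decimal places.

μ ≈ 4.385, σ ≈ 0.365

If T ~ Lognormal(μ,σ) then ln T ~ Normal(μ,σ), so the p-quantile of ln T is μ + z_p·σ.
ln(61.3) = 4.116 and ln(121) = 4.796; z_{0.23} = -0.7388, z_{0.87} = 1.126.
σ = (4.796 − 4.116)/(1.126 − (-0.7388)) = 0.365.
μ = 4.116 − (-0.7388)·0.365 = 4.385.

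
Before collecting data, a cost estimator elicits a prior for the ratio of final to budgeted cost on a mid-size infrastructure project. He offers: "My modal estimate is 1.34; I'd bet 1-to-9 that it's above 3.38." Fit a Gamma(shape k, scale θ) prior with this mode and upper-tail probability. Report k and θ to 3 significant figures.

Gamma(k,θ) with k>1 has mode (k−1)θ, so θ = 1.34/(k−1).
Need P(X < 3.38) = 0.9 with θ tied to k this way. Start at k = 2, θ = 1.34: P(X<3.38) ≈ 0.717.
Too low — raise k to concentrate. Iterating converges to k ≈ 3.24.
Then θ = 1.34/(3.24−1) ≈ 0.597.

k ≈ 3.24, θ ≈ 0.597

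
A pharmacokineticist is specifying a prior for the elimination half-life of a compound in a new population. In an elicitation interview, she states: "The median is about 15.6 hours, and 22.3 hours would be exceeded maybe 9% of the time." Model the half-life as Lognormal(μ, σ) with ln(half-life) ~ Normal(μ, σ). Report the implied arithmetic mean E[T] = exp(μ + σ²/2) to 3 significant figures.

E[T] ≈ 16.2 hours

If T ~ Lognormal(μ,σ) then ln T ~ Normal(μ,σ), so the p-quantile of ln T is μ + z_p·σ.
ln(15.6) = 2.747 and ln(22.3) = 3.105; z_{0.5} = 0, z_{0.91} = 1.341.
σ = (3.105 − 2.747)/(1.341 − (0)) = 0.267.
μ = 2.747 − (0)·0.267 = 2.747.
E[T] = exp(μ + σ²/2) = exp(2.747 + 0.0355) = 16.2 hours.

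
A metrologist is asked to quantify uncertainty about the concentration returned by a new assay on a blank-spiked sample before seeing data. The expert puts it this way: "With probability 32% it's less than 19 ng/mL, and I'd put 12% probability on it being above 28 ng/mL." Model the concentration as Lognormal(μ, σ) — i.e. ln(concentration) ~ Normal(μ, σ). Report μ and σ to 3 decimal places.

μ ≈ 3.055, σ ≈ 0.236

If T ~ Lognormal(μ,σ) then ln T ~ Normal(μ,σ), so the p-quantile of ln T is μ + z_p·σ.
ln(19) = 2.944 and ln(28) = 3.332; z_{0.32} = -0.4677, z_{0.88} = 1.175.
σ = (3.332 − 2.944)/(1.175 − (-0.4677)) = 0.236.
μ = 2.944 − (-0.4677)·0.236 = 3.055.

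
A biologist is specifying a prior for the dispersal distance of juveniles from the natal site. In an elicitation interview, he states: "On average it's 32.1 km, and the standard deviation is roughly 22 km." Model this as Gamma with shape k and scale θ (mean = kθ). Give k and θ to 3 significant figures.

k ≈ 2.13, θ ≈ 15.1

For Gamma(k, scale θ): mean = kθ, variance = kθ², so CV = 1/√k.
CV = SD/mean = 22/32.1 = 0.6854, hence k = 1/CV² = 2.13.
Then θ = mean/k = 32.1/2.13 = 15.1.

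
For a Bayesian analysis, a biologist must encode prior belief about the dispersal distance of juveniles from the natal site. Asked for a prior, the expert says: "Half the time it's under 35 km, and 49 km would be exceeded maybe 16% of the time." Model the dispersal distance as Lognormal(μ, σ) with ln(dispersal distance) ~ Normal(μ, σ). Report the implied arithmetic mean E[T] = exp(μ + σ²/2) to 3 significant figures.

If T ~ Lognormal(μ,σ) then ln T ~ Normal(μ,σ), so the p-quantile of ln T is μ + z_p·σ.
ln(35) = 3.555 and ln(49) = 3.892; z_{0.5} = 0, z_{0.84} = 0.9945.
σ = (3.892 − 3.555)/(0.9945 − (0)) = 0.338.
μ = 3.555 − (0)·0.338 = 3.555.
E[T] = exp(μ + σ²/2) = exp(3.555 + 0.0572) = 37.1 km.

E[T] ≈ 37.1 km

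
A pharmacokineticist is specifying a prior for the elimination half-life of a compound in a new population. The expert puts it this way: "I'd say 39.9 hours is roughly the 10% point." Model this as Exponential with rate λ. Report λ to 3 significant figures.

λ ≈ 0.00264

P(T < 39.9) = 1 − e^(−λ·39.9) = 0.1, so λ = −ln(1−0.1)/39.9 = −ln(0.9)/39.9 = 0.00264.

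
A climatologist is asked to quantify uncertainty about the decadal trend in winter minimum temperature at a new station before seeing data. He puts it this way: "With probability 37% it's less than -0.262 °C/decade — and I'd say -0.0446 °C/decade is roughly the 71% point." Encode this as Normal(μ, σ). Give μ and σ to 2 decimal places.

The p-quantile of Normal(μ,σ) is μ + z_p·σ, with z_{0.37} = -0.3319 and z_{0.71} = 0.5534.
Eliminate σ: μ = (z₂·x₁ − z₁·x₂)/(z₂ − z₁) = (0.5534·-0.262 − (-0.3319)·-0.0446)/0.8852 = -0.18.
Then σ = (x₂ − x₁)/(z₂ − z₁) = (-0.0446 − -0.262)/0.8852 = 0.25.

μ = -0.18, σ = 0.25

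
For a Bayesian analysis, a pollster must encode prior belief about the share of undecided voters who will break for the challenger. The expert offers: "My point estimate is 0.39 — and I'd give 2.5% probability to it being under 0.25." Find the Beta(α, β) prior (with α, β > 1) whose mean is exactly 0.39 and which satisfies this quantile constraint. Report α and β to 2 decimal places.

With mean 0.39 fixed, write α = 0.39s, β = 0.61s where s = α+β.
Need P(θ < 0.25) = 0.025 under Beta(0.39s, 0.61s). Normal approximation: (q−m)/√(m(1−m)/s) ≈ z_{0.025} = -1.96, so s ≈ 0.39·0.61·(-1.96)²/(0.25−0.39)² = 46.6.
At s = 46.6: P(θ<0.25) ≈ 0.019. Adjusting to match 0.025 gives s ≈ 42.00.
So α = 0.39·42.00 ≈ 16.38, β = 0.61·42.00 ≈ 25.62.

α ≈ 16.38, β ≈ 25.62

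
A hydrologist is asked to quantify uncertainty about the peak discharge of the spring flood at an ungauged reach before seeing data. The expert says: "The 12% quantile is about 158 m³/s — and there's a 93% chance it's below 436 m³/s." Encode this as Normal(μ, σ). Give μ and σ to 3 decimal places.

The p-quantile of Normal(μ,σ) is μ + z_p·σ, with z_{0.12} = -1.175 and z_{0.93} = 1.476.
Eliminate σ: μ = (z₂·x₁ − z₁·x₂)/(z₂ − z₁) = (1.476·158 − (-1.175)·436)/2.651 = 281.227.
Then σ = (x₂ − x₁)/(z₂ − z₁) = (436 − 158)/2.651 = 104.875.

μ = 281.227, σ = 104.875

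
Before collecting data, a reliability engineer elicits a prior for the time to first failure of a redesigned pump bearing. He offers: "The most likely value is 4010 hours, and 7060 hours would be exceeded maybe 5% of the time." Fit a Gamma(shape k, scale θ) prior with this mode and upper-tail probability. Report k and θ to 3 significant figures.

Gamma(k,θ) with k>1 has mode (k−1)θ, so θ = 4010/(k−1).
Need P(X < 7060) = 0.95 with θ tied to k this way. Start at k = 2, θ = 4010: P(X<7060) ≈ 0.525.
Too low — raise k to concentrate. Iterating converges to k ≈ 9.72.
Then θ = 4010/(9.72−1) ≈ 460.

k ≈ 9.72, θ ≈ 460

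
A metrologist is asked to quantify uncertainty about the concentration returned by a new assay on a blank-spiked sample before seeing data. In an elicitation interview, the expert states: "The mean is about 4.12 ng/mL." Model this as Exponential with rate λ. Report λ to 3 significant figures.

λ ≈ 0.243

Exponential mean = 1/λ, so λ = 1/4.12 = 0.243.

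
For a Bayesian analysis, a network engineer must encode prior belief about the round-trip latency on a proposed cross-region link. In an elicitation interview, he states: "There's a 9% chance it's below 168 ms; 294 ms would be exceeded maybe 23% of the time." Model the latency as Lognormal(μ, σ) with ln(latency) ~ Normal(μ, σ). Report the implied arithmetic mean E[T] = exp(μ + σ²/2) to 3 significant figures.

If T ~ Lognormal(μ,σ) then ln T ~ Normal(μ,σ), so the p-quantile of ln T is μ + z_p·σ.
ln(168) = 5.124 and ln(294) = 5.684; z_{0.09} = -1.341, z_{0.77} = 0.7388.
σ = (5.684 − 5.124)/(0.7388 − (-1.341)) = 0.269.
μ = 5.124 − (-1.341)·0.269 = 5.485.
E[T] = exp(μ + σ²/2) = exp(5.485 + 0.0362) = 250 ms.

E[T] ≈ 250 ms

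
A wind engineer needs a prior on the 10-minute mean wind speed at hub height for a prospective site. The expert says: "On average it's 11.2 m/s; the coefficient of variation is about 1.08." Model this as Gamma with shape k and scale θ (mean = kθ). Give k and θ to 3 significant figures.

k ≈ 0.857, θ ≈ 13.1

For Gamma(k, scale θ): mean = kθ, variance = kθ², so CV = 1/√k.
CV = 1.08, hence k = 1/CV² = 0.857.
Then θ = mean/k = 11.2/0.857 = 13.1.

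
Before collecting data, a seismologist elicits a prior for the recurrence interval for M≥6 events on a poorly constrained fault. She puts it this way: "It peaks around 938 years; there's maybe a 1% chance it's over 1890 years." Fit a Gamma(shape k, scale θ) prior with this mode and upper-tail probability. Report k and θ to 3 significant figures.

k ≈ 11, θ ≈ 93.9

Gamma(k,θ) with k>1 has mode (k−1)θ, so θ = 938/(k−1).
Need P(X < 1890) = 0.99 with θ tied to k this way. Start at k = 2, θ = 938: P(X<1890) ≈ 0.598.
Too low — raise k to concentrate. Iterating converges to k ≈ 11.
Then θ = 938/(11−1) ≈ 93.9.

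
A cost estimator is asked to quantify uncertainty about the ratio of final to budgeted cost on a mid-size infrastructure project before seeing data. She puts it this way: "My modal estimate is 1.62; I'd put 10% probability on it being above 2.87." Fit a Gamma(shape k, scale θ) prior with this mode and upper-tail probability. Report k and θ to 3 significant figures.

k ≈ 6.81, θ ≈ 0.279

Gamma(k,θ) with k>1 has mode (k−1)θ, so θ = 1.62/(k−1).
Need P(X < 2.87) = 0.9 with θ tied to k this way. Start at k = 2, θ = 1.62: P(X<2.87) ≈ 0.529.
Too low — raise k to concentrate. Iterating converges to k ≈ 6.81.
Then θ = 1.62/(6.81−1) ≈ 0.279.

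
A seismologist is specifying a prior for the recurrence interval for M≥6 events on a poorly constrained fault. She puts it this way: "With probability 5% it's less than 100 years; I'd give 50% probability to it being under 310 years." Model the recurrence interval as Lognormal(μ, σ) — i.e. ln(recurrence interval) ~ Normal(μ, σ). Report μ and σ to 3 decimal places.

μ ≈ 5.737, σ ≈ 0.688

If T ~ Lognormal(μ,σ) then ln T ~ Normal(μ,σ), so the p-quantile of ln T is μ + z_p·σ.
ln(100) = 4.605 and ln(310) = 5.737; z_{0.05} = -1.645, z_{0.5} = 0.
σ = (5.737 − 4.605)/(0 − (-1.645)) = 0.688.
μ = 4.605 − (-1.645)·0.688 = 5.737.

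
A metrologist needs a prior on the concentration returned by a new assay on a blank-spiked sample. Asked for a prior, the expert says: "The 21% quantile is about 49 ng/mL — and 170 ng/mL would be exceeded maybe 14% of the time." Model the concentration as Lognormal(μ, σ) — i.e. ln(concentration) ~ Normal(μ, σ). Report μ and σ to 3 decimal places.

If T ~ Lognormal(μ,σ) then ln T ~ Normal(μ,σ), so the p-quantile of ln T is μ + z_p·σ.
ln(49) = 3.892 and ln(170) = 5.136; z_{0.21} = -0.8064, z_{0.86} = 1.08.
σ = (5.136 − 3.892)/(1.08 − (-0.8064)) = 0.659.
μ = 3.892 − (-0.8064)·0.659 = 4.424.

μ ≈ 4.424, σ ≈ 0.659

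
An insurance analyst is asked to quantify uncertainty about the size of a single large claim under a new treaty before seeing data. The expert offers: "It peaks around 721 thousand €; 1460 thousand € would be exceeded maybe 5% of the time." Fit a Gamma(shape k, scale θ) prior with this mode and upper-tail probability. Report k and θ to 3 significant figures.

k ≈ 6.56, θ ≈ 130

Gamma(k,θ) with k>1 has mode (k−1)θ, so θ = 721/(k−1).
Need P(X < 1460) = 0.95 with θ tied to k this way. Start at k = 2, θ = 721: P(X<1460) ≈ 0.601.
Too low — raise k to concentrate. Iterating converges to k ≈ 6.56.
Then θ = 721/(6.56−1) ≈ 130.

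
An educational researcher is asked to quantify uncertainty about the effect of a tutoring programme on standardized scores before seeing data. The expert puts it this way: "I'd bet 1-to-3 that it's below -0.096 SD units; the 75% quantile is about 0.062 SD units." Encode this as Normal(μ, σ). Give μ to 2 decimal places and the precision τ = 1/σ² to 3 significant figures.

The p-quantile of Normal(μ,σ) is μ + z_p·σ, with z_{0.25} = -0.6745 and z_{0.75} = 0.6745.
Eliminate σ: μ = (z₂·x₁ − z₁·x₂)/(z₂ − z₁) = (0.6745·-0.096 − (-0.6745)·0.062)/1.349 = -0.02.
Then σ = (x₂ − x₁)/(z₂ − z₁) = (0.062 − -0.096)/1.349 = 0.12.
Precision τ = 1/σ² = 1/0.1171² = 72.9.

μ = -0.02, τ = 72.9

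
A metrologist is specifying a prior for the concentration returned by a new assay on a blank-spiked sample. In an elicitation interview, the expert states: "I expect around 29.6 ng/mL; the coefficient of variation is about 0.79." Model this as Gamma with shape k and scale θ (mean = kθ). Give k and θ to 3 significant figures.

k ≈ 1.6, θ ≈ 18.5

For Gamma(k, scale θ): mean = kθ, variance = kθ², so CV = 1/√k.
CV = 0.79, hence k = 1/CV² = 1.6.
Then θ = mean/k = 29.6/1.6 = 18.5.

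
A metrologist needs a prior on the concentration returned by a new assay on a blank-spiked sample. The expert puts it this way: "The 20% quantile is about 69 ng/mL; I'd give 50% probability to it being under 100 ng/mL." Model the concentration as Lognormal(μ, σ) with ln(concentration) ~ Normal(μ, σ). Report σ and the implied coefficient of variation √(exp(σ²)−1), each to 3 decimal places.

σ ≈ 0.441, CV ≈ 0.463

If T ~ Lognormal(μ,σ) then ln T ~ Normal(μ,σ), so the p-quantile of ln T is μ + z_p·σ.
ln(69) = 4.234 and ln(100) = 4.605; z_{0.2} = -0.8416, z_{0.5} = 0.
σ = (4.605 − 4.234)/(0 − (-0.8416)) = 0.441.
μ = 4.234 − (-0.8416)·0.441 = 4.605.
CV = √(exp(σ²)−1) = √(exp(0.1944)−1) = 0.463.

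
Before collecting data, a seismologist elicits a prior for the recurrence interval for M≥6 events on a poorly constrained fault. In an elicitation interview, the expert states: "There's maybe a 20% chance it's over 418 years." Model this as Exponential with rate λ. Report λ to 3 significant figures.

λ ≈ 0.00385

P(T > 418.0) = e^(−λ·418.0) = 0.2, so λ = −ln(0.2)/418.0 = 0.00385.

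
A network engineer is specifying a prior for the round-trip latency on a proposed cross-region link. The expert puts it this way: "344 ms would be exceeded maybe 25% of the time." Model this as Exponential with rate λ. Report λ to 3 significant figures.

λ ≈ 0.00403

P(T > 344.0) = e^(−λ·344.0) = 0.25, so λ = −ln(0.25)/344.0 = 0.00403.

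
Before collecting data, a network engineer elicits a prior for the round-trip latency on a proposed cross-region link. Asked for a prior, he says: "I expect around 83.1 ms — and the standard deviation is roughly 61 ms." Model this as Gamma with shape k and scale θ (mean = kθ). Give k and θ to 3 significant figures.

k ≈ 1.86, θ ≈ 44.8

For Gamma(k, scale θ): mean = kθ, variance = kθ², so CV = 1/√k.
CV = SD/mean = 61/83.1 = 0.7341, hence k = 1/CV² = 1.86.
Then θ = mean/k = 83.1/1.86 = 44.8.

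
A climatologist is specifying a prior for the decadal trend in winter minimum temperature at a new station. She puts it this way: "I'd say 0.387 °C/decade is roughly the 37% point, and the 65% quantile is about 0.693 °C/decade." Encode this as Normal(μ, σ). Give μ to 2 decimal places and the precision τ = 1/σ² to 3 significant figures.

For Normal(μ,σ), the p-quantile is μ + z_p·σ. Here z_{0.37} = -0.3319, z_{0.65} = 0.3853.
So 0.387 = μ − 0.3319σ and 0.693 = μ + 0.3853σ.
Subtracting: σ = (0.693 − 0.387)/(0.3853 − (-0.3319)) = 0.43.
Then μ = 0.387 − (-0.3319)·0.43 = 0.53.
Precision τ = 1/σ² = 1/0.4267² = 5.49.

μ = 0.53, τ = 5.49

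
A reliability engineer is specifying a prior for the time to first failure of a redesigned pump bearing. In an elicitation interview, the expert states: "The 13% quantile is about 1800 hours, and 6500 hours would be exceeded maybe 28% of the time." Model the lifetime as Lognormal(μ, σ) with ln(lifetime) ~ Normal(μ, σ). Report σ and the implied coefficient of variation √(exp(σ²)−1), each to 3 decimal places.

σ ≈ 0.751, CV ≈ 0.871

If T ~ Lognormal(μ,σ) then ln T ~ Normal(μ,σ), so the p-quantile of ln T is μ + z_p·σ.
ln(1800) = 7.496 and ln(6500) = 8.78; z_{0.13} = -1.126, z_{0.72} = 0.5828.
σ = (8.78 − 7.496)/(0.5828 − (-1.126)) = 0.751.
μ = 7.496 − (-1.126)·0.751 = 8.342.
CV = √(exp(σ²)−1) = √(exp(0.5643)−1) = 0.871.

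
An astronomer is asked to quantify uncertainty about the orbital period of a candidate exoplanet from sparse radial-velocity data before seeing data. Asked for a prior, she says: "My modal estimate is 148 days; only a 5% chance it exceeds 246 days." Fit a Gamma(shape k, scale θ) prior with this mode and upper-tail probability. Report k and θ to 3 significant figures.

k ≈ 11.8, θ ≈ 13.7

Gamma(k,θ) with k>1 has mode (k−1)θ, so θ = 148/(k−1).
Need P(X < 246) = 0.95 with θ tied to k this way. Start at k = 2, θ = 148: P(X<246) ≈ 0.495.
Too low — raise k to concentrate. Iterating converges to k ≈ 11.8.
Then θ = 148/(11.8−1) ≈ 13.7.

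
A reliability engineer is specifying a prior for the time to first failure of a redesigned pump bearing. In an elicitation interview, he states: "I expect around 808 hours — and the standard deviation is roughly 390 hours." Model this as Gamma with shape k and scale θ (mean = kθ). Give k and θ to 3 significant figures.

For Gamma(k, scale θ): mean = kθ, variance = kθ², so CV = 1/√k.
CV = SD/mean = 390/808 = 0.4827, hence k = 1/CV² = 4.29.
Then θ = mean/k = 808/4.29 = 188.

k ≈ 4.29, θ ≈ 188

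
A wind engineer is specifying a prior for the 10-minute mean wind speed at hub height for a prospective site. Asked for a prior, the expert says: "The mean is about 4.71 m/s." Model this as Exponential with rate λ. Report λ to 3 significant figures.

Exponential mean = 1/λ, so λ = 1/4.71 = 0.212.

λ ≈ 0.212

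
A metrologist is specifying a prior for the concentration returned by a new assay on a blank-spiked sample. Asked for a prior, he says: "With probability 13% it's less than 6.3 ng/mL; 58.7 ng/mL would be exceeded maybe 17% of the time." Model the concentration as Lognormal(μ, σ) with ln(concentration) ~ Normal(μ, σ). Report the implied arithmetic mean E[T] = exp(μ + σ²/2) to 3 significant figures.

E[T] ≈ 37.5 ng/mL

If T ~ Lognormal(μ,σ) then ln T ~ Normal(μ,σ), so the p-quantile of ln T is μ + z_p·σ.
ln(6.3) = 1.841 and ln(58.7) = 4.072; z_{0.13} = -1.126, z_{0.83} = 0.9542.
σ = (4.072 − 1.841)/(0.9542 − (-1.126)) = 1.073.
μ = 1.841 − (-1.126)·1.073 = 3.049.
E[T] = exp(μ + σ²/2) = exp(3.049 + 0.5754) = 37.5 ng/mL.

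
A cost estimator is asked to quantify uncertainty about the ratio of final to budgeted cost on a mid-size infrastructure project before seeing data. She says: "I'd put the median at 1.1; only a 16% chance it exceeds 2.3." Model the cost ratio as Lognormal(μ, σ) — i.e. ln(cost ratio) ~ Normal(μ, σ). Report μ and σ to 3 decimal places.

μ ≈ 0.095, σ ≈ 0.742

If T ~ Lognormal(μ,σ) then ln T ~ Normal(μ,σ), so the p-quantile of ln T is μ + z_p·σ.
ln(1.1) = 0.09531 and ln(2.3) = 0.8329; z_{0.5} = 0, z_{0.84} = 0.9945.
σ = (0.8329 − 0.09531)/(0.9945 − (0)) = 0.742.
μ = 0.09531 − (0)·0.742 = 0.095.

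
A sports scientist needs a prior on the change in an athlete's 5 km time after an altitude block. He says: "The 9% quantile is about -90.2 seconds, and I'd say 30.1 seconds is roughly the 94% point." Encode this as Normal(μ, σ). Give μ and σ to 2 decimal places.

μ = -34.50, σ = 41.55

For Normal(μ,σ), the p-quantile is μ + z_p·σ. Here z_{0.09} = -1.341, z_{0.94} = 1.555.
So -90.2 = μ − 1.341σ and 30.1 = μ + 1.555σ.
Subtracting: σ = (30.1 − -90.2)/(1.555 − (-1.341)) = 41.55.
Then μ = -90.2 − (-1.341)·41.55 = -34.50.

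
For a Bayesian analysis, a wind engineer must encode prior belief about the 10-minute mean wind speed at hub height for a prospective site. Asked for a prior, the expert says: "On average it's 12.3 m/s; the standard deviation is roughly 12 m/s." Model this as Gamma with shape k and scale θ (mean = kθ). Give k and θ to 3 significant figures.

k ≈ 1.05, θ ≈ 11.7

For Gamma(k, scale θ): mean = kθ, variance = kθ², so CV = 1/√k.
CV = SD/mean = 12/12.3 = 0.9756, hence k = 1/CV² = 1.05.
Then θ = mean/k = 12.3/1.05 = 11.7.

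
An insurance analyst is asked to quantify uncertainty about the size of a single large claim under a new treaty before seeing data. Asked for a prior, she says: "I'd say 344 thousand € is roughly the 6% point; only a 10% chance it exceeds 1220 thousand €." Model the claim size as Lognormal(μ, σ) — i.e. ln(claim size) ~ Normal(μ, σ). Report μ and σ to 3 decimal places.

μ ≈ 6.535, σ ≈ 0.446

If T ~ Lognormal(μ,σ) then ln T ~ Normal(μ,σ), so the p-quantile of ln T is μ + z_p·σ.
ln(344) = 5.841 and ln(1220) = 7.107; z_{0.06} = -1.555, z_{0.9} = 1.282.
σ = (7.107 − 5.841)/(1.282 − (-1.555)) = 0.446.
μ = 5.841 − (-1.555)·0.446 = 6.535.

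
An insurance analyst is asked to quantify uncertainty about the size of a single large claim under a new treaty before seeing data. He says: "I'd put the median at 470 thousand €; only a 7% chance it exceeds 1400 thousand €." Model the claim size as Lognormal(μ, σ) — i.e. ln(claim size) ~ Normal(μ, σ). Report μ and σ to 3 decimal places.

If T ~ Lognormal(μ,σ) then ln T ~ Normal(μ,σ), so the p-quantile of ln T is μ + z_p·σ.
ln(470) = 6.153 and ln(1400) = 7.244; z_{0.5} = 0, z_{0.93} = 1.476.
σ = (7.244 − 6.153)/(1.476 − (0)) = 0.740.
μ = 6.153 − (0)·0.740 = 6.153.

μ ≈ 6.153, σ ≈ 0.740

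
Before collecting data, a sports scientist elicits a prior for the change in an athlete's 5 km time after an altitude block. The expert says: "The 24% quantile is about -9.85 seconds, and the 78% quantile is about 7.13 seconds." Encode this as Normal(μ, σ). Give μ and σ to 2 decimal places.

The p-quantile of Normal(μ,σ) is μ + z_p·σ, with z_{0.24} = -0.7063 and z_{0.78} = 0.7722.
Eliminate σ: μ = (z₂·x₁ − z₁·x₂)/(z₂ − z₁) = (0.7722·-9.85 − (-0.7063)·7.13)/1.478 = -1.74.
Then σ = (x₂ − x₁)/(z₂ − z₁) = (7.13 − -9.85)/1.478 = 11.48.

μ = -1.74, σ = 11.48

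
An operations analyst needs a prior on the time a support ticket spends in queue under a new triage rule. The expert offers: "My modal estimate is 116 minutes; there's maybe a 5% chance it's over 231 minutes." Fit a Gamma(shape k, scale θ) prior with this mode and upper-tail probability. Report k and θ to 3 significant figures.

k ≈ 6.84, θ ≈ 19.9

Gamma(k,θ) with k>1 has mode (k−1)θ, so θ = 116/(k−1).
Need P(X < 231) = 0.95 with θ tied to k this way. Start at k = 2, θ = 116: P(X<231) ≈ 0.592.
Too low — raise k to concentrate. Iterating converges to k ≈ 6.84.
Then θ = 116/(6.84−1) ≈ 19.9.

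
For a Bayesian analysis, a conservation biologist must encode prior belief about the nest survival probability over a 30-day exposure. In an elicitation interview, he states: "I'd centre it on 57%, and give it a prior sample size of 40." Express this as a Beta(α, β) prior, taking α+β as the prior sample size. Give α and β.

Under the effective-sample-size interpretation, Beta(α, β) has prior mean α/(α+β) and prior sample size α+β.
So α+β = 40 and α/(α+β) = 0.57, giving α = 0.57·40 = 22.8 and β = 40 − 22.8 = 17.2.

α = 22.8, β = 17.2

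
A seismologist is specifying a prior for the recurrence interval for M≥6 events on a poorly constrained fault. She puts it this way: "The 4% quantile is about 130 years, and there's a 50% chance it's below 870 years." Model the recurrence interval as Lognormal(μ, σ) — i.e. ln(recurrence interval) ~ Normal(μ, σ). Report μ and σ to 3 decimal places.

If T ~ Lognormal(μ,σ) then ln T ~ Normal(μ,σ), so the p-quantile of ln T is μ + z_p·σ.
ln(130) = 4.868 and ln(870) = 6.768; z_{0.04} = -1.751, z_{0.5} = 0.
σ = (6.768 − 4.868)/(0 − (-1.751)) = 1.086.
μ = 4.868 − (-1.751)·1.086 = 6.768.

μ ≈ 6.768, σ ≈ 1.086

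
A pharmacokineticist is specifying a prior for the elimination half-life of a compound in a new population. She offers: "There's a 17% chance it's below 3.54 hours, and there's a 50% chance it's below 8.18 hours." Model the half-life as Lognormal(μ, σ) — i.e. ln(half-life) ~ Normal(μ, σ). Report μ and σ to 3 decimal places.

μ ≈ 2.102, σ ≈ 0.878

If T ~ Lognormal(μ,σ) then ln T ~ Normal(μ,σ), so the p-quantile of ln T is μ + z_p·σ.
ln(3.54) = 1.264 and ln(8.18) = 2.102; z_{0.17} = -0.9542, z_{0.5} = 0.
σ = (2.102 − 1.264)/(0 − (-0.9542)) = 0.878.
μ = 1.264 − (-0.9542)·0.878 = 2.102.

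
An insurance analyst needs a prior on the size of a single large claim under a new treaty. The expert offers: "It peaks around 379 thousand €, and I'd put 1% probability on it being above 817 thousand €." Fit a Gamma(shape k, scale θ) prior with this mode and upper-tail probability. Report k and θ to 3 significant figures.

k ≈ 9.21, θ ≈ 46.2

Gamma(k,θ) with k>1 has mode (k−1)θ, so θ = 379/(k−1).
Need P(X < 817) = 0.99 with θ tied to k this way. Start at k = 2, θ = 379: P(X<817) ≈ 0.634.
Too low — raise k to concentrate. Iterating converges to k ≈ 9.21.
Then θ = 379/(9.21−1) ≈ 46.2.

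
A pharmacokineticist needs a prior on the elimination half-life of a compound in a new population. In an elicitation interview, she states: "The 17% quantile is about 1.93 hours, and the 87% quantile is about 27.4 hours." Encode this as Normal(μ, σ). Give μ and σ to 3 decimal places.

For Normal(μ,σ), the p-quantile is μ + z_p·σ. Here z_{0.17} = -0.9542, z_{0.87} = 1.126.
So 1.93 = μ − 0.9542σ and 27.4 = μ + 1.126σ.
Subtracting: σ = (27.4 − 1.93)/(1.126 − (-0.9542)) = 12.242.
Then μ = 1.93 − (-0.9542)·12.242 = 13.611.

μ = 13.611, σ = 12.242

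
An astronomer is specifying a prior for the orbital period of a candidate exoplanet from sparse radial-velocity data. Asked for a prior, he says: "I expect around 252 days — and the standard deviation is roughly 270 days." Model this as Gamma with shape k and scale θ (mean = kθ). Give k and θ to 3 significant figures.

For Gamma(k, scale θ): mean = kθ, variance = kθ², so CV = 1/√k.
CV = SD/mean = 270/252 = 1.071, hence k = 1/CV² = 0.871.
Then θ = mean/k = 252/0.871 = 289.

k ≈ 0.871, θ ≈ 289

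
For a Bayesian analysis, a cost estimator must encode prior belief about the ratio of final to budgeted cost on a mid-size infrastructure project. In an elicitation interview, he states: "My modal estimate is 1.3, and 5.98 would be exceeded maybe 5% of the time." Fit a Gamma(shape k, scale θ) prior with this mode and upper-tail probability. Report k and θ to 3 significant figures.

k ≈ 2.05, θ ≈ 1.24

Gamma(k,θ) with k>1 has mode (k−1)θ, so θ = 1.3/(k−1).
Need P(X < 5.98) = 0.95 with θ tied to k this way. Start at k = 2, θ = 1.3: P(X<5.98) ≈ 0.944.
Too low — raise k to concentrate. Iterating converges to k ≈ 2.05.
Then θ = 1.3/(2.05−1) ≈ 1.24.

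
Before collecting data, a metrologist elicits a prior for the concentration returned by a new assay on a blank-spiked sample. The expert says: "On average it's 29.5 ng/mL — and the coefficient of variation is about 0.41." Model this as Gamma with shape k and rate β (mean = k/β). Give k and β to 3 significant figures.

k ≈ 5.95, β ≈ 0.202

For Gamma(k, rate β): mean = k/β, variance = k/β², so CV = 1/√k.
CV = 0.41, hence k = 1/CV² = 5.95.
Then β = k/mean = 5.95/29.5 = 0.202.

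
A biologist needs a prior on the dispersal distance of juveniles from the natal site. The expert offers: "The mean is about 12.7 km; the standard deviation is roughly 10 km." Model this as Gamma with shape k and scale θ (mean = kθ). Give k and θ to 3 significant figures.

For Gamma(k, scale θ): mean = kθ, variance = kθ², so CV = 1/√k.
CV = SD/mean = 10/12.7 = 0.7874, hence k = 1/CV² = 1.61.
Then θ = mean/k = 12.7/1.61 = 7.87.

k ≈ 1.61, θ ≈ 7.87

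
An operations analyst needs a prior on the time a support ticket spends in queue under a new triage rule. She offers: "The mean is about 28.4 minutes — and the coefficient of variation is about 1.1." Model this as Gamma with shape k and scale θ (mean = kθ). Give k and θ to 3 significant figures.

For Gamma(k, scale θ): mean = kθ, variance = kθ², so CV = 1/√k.
CV = 1.1, hence k = 1/CV² = 0.826.
Then θ = mean/k = 28.4/0.826 = 34.4.

k ≈ 0.826, θ ≈ 34.4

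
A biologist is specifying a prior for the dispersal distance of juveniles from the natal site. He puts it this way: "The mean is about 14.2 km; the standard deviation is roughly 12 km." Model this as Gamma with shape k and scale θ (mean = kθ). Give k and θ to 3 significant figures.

For Gamma(k, scale θ): mean = kθ, variance = kθ², so CV = 1/√k.
CV = SD/mean = 12/14.2 = 0.8451, hence k = 1/CV² = 1.4.
Then θ = mean/k = 14.2/1.4 = 10.1.

k ≈ 1.4, θ ≈ 10.1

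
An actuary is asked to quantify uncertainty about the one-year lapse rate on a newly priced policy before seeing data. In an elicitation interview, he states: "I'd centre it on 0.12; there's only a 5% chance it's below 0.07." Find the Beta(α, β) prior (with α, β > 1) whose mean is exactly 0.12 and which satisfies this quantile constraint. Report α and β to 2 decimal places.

With mean 0.12 fixed, write α = 0.12s, β = 0.88s where s = α+β.
Need P(θ < 0.07) = 0.05 under Beta(0.12s, 0.88s). Normal approximation: (q−m)/√(m(1−m)/s) ≈ z_{0.05} = -1.64, so s ≈ 0.12·0.88·(-1.64)²/(0.07−0.12)² = 114.3.
At s = 114.3: P(θ<0.07) ≈ 0.033. Adjusting to match 0.05 gives s ≈ 93.55.
So α = 0.12·93.55 ≈ 11.23, β = 0.88·93.55 ≈ 82.33.

α ≈ 11.23, β ≈ 82.33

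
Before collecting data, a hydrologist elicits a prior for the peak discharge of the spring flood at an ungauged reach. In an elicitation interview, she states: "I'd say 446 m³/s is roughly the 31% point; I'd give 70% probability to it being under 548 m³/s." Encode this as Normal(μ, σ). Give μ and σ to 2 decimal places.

The p-quantile of Normal(μ,σ) is μ + z_p·σ, with z_{0.31} = -0.4959 and z_{0.7} = 0.5244.
Eliminate σ: μ = (z₂·x₁ − z₁·x₂)/(z₂ − z₁) = (0.5244·446 − (-0.4959)·548)/1.02 = 495.57.
Then σ = (x₂ − x₁)/(z₂ − z₁) = (548 − 446)/1.02 = 99.98.

μ = 495.57, σ = 99.98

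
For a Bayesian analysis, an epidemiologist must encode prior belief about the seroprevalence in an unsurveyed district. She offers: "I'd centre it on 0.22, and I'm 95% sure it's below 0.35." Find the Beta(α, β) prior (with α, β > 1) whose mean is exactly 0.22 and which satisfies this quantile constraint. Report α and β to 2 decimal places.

α ≈ 6.85, β ≈ 24.27

With mean 0.22 fixed, write α = 0.22s, β = 0.78s where s = α+β.
Need P(θ < 0.35) = 0.95 under Beta(0.22s, 0.78s). Normal approximation: (q−m)/√(m(1−m)/s) ≈ z_{0.95} = 1.64, so s ≈ 0.22·0.78·(1.64)²/(0.35−0.22)² = 27.5.
At s = 27.5: P(θ<0.35) ≈ 0.940. Adjusting to match 0.95 gives s ≈ 31.11.
So α = 0.22·31.11 ≈ 6.85, β = 0.78·31.11 ≈ 24.27.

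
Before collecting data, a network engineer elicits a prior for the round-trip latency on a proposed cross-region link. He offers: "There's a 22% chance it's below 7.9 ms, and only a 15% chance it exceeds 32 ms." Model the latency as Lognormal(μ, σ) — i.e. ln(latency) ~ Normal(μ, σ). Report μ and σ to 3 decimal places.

If T ~ Lognormal(μ,σ) then ln T ~ Normal(μ,σ), so the p-quantile of ln T is μ + z_p·σ.
ln(7.9) = 2.067 and ln(32) = 3.466; z_{0.22} = -0.7722, z_{0.85} = 1.036.
σ = (3.466 − 2.067)/(1.036 − (-0.7722)) = 0.773.
μ = 2.067 − (-0.7722)·0.773 = 2.664.

μ ≈ 2.664, σ ≈ 0.773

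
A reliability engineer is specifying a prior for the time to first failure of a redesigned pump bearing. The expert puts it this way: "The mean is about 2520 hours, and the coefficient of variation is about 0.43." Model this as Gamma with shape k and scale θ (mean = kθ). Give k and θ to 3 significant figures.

k ≈ 5.41, θ ≈ 466

For Gamma(k, scale θ): mean = kθ, variance = kθ², so CV = 1/√k.
CV = 0.43, hence k = 1/CV² = 5.41.
Then θ = mean/k = 2520/5.41 = 466.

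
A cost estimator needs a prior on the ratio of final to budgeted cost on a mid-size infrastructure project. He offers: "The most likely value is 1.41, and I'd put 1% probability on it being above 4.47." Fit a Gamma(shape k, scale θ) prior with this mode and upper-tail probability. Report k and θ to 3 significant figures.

k ≈ 4.34, θ ≈ 0.423

Gamma(k,θ) with k>1 has mode (k−1)θ, so θ = 1.41/(k−1).
Need P(X < 4.47) = 0.99 with θ tied to k this way. Start at k = 2, θ = 1.41: P(X<4.47) ≈ 0.825.
Too low — raise k to concentrate. Iterating converges to k ≈ 4.34.
Then θ = 1.41/(4.34−1) ≈ 0.423.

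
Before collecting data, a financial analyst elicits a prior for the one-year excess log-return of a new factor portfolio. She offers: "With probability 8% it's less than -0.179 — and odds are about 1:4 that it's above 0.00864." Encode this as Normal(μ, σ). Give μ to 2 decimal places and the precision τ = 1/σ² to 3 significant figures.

μ = -0.06, τ = 143

The p-quantile of Normal(μ,σ) is μ + z_p·σ, with z_{0.08} = -1.405 and z_{0.8} = 0.8416.
Eliminate σ: μ = (z₂·x₁ − z₁·x₂)/(z₂ − z₁) = (0.8416·-0.179 − (-1.405)·0.00864)/2.247 = -0.06.
Then σ = (x₂ − x₁)/(z₂ − z₁) = (0.00864 − -0.179)/2.247 = 0.08.
Precision τ = 1/σ² = 1/0.08352² = 143.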